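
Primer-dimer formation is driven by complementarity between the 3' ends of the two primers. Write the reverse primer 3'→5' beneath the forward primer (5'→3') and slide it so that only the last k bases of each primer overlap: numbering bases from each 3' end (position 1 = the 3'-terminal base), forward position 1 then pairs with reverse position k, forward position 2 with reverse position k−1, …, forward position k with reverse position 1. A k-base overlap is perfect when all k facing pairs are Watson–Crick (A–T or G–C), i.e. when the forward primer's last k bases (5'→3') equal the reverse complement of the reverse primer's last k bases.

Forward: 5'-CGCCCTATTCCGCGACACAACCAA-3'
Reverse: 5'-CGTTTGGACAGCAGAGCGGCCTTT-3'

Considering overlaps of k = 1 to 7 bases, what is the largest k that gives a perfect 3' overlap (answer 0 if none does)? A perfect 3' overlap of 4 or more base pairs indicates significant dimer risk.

Last 7 bases (5'→3') — forward …CAACCAA, reverse …GGCCTTT.
Reverse complement of the reverse primer's last 7 bases: AAAGGCC; its first k bases are the reverse complement of the reverse primer's last k bases, so a perfect k-base overlap needs the forward primer's last k bases to equal them.
Comparing (forward last k vs required): k=1: A vs A ✓; k=2: AA vs AA ✓; k=3: CAA vs AAA ✗; k=4: CCAA vs AAAG ✗; k=5: ACCAA vs AAAGG ✗; k=6: AACCAA vs AAAGGC ✗; k=7: CAACCAA vs AAAGGCC ✗.
Perfect overlaps at k = 1, 2; the largest is 2.

Longest perfect overlap: 2 complementary base pairs; below the dimer-risk threshold (threshold 4).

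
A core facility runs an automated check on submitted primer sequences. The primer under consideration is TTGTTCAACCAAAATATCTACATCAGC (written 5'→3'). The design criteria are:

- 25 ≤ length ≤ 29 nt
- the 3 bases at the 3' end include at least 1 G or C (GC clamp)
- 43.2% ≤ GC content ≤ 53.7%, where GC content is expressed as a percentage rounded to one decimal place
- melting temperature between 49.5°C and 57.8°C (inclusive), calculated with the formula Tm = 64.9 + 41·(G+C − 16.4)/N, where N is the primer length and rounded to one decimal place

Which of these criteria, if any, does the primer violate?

Fails: GC content.

Base counts: A=10, T=8, G=2, C=7 (length 27).
length: length 27 ✓
GC clamp: 3' end AGC has 2 G/C ✓
GC content: GC 9/27 = 33.3%, outside 43.2–53.7% ✗
Tm: Tm = 64.9 + 41·(9 − 16.4)/27 = 53.7°C ✓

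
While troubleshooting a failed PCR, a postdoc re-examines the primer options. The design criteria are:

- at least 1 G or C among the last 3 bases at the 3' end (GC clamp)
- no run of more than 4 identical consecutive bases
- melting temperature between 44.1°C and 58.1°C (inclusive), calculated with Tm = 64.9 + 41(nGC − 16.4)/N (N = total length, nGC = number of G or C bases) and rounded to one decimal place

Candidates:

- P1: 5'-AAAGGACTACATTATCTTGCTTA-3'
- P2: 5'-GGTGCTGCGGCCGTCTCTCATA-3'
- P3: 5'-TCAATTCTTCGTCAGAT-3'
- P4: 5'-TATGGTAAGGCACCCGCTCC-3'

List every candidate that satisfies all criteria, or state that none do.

P1 (23 nt, A=8 T=8 G=3 C=4): 3' end TTA has 0 G/C, need ≥1 ✗; longest run = 3 ✓; Tm = 64.9 + 41·(7 − 16.4)/23 = 48.1°C ✓ — fails.
P2 (22 nt, A=2 T=6 G=7 C=7): 3' end ATA has 0 G/C, need ≥1 ✗; longest run = 2 ✓; Tm = 64.9 + 41·(14 − 16.4)/22 = 60.4°C, outside 44.1–58.1°C ✗ — fails.
P3 (17 nt, A=4 T=7 G=2 C=4): 3' end GAT has 1 G/C ✓; longest run = 2 ✓; Tm = 64.9 + 41·(6 − 16.4)/17 = 39.8°C, outside 44.1–58.1°C ✗ — fails.
P4 (20 nt, A=4 T=4 G=5 C=7): 3' end TCC has 2 G/C ✓; longest run = 3 ✓; Tm = 64.9 + 41·(12 − 16.4)/20 = 55.9°C ✓ — passes.

P4 only.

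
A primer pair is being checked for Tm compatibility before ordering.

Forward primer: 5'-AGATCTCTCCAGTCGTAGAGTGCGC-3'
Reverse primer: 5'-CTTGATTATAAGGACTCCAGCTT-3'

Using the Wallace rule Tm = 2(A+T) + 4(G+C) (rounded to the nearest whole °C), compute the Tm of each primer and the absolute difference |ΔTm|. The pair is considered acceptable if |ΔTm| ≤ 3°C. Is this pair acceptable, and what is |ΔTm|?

|ΔTm| = 14°C; the pair is not acceptable.

Forward: A=5 T=6 G=7 C=7 → Tm = 2·11 + 4·14 = 78°C.
Reverse: A=6 T=8 G=4 C=5 → Tm = 2·14 + 4·9 = 64°C.
|ΔTm| = |78 − 64| = 14°C, > 3°C.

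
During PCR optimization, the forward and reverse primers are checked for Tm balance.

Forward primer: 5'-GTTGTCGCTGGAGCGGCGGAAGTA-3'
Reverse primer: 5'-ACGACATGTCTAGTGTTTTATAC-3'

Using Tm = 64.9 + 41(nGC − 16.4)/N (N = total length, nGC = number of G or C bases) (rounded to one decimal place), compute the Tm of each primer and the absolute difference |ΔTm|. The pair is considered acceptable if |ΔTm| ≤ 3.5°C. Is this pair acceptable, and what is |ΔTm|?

|ΔTm| = 12.6°C; the pair is not acceptable.

Forward: G+C = 15, N = 24 → Tm = 64.9 + 41·(15 − 16.4)/24 = 62.5°C.
Reverse: G+C = 8, N = 23 → Tm = 64.9 + 41·(8 − 16.4)/23 = 49.9°C.
|ΔTm| = |62.5 − 49.9| = 12.6°C, > 3.5°C.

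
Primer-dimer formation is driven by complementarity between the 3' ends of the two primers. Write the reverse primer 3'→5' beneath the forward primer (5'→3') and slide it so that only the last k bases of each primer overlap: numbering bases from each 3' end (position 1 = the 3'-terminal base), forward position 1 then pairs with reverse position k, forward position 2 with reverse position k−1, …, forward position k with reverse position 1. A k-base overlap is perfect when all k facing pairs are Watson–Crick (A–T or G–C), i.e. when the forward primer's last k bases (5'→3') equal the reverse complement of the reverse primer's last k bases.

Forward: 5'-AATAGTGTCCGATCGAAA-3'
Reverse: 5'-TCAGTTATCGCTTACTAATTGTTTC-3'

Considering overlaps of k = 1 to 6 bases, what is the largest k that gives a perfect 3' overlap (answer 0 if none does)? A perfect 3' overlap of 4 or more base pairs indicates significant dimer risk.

Last 6 bases (5'→3') — forward …TCGAAA, reverse …TGTTTC.
Reverse complement of the reverse primer's last 6 bases: GAAACA; its first k bases are the reverse complement of the reverse primer's last k bases, so a perfect k-base overlap needs the forward primer's last k bases to equal them.
Comparing (forward last k vs required): k=1: A vs G ✗; k=2: AA vs GA ✗; k=3: AAA vs GAA ✗; k=4: GAAA vs GAAA ✓; k=5: CGAAA vs GAAAC ✗; k=6: TCGAAA vs GAAACA ✗.
Only k = 4 is perfect, so the longest perfect 3' overlap is 4.

Longest perfect overlap: 4 complementary base pairs; significant dimer risk (threshold 4).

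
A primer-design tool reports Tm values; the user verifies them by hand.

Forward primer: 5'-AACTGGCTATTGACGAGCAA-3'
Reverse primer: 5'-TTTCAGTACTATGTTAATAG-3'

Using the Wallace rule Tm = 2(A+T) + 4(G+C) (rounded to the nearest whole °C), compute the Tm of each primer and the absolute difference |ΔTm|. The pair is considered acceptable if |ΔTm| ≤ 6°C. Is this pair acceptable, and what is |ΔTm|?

Forward: A=7 T=4 G=5 C=4 → Tm = 2·11 + 4·9 = 58°C.
Reverse: A=6 T=9 G=3 C=2 → Tm = 2·15 + 4·5 = 50°C.
|ΔTm| = |58 − 50| = 8°C, > 6°C.

|ΔTm| = 8°C; the pair is not acceptable.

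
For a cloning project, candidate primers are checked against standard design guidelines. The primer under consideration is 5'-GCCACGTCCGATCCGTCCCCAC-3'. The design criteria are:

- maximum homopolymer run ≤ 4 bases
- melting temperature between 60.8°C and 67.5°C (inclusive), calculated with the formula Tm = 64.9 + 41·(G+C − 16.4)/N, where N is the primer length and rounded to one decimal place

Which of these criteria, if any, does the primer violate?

Meets all criteria.

Base counts: A=3, T=3, G=4, C=12 (length 22).
homopolymer run: longest run = 4 ✓
Tm: Tm = 64.9 + 41·(16 − 16.4)/22 = 64.2°C ✓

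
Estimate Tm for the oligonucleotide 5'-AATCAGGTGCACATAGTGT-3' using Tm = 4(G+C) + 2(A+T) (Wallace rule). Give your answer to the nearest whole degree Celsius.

Base counts: A=6, T=5, G=5, C=3 (length 19).
Tm = 2·(6+5) + 4·(5+3) = 2·11 + 4·8 = 22 + 32 = 54°C.

54°C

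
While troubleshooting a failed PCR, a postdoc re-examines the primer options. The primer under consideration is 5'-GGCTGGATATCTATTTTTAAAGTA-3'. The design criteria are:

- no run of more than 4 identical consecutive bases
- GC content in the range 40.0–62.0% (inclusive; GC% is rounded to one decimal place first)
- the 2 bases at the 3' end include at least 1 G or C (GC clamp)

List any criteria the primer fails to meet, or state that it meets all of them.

Fails: homopolymer run, GC content, GC clamp.

Base counts: A=7, T=10, G=5, C=2 (length 24).
homopolymer run: longest run = 5, exceeds 4 ✗
GC content: GC 7/24 = 29.2%, outside 40.0–62.0% ✗
GC clamp: 3' end TA has 0 G/C, need ≥1 ✗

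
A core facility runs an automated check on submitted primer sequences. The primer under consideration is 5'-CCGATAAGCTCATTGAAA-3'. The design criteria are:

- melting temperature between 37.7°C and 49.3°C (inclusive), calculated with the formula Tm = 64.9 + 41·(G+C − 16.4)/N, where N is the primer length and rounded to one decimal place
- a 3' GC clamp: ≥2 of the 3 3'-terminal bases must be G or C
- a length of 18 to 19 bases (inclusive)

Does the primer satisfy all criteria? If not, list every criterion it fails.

Base counts: A=7, T=4, G=3, C=4 (length 18).
Tm: Tm = 64.9 + 41·(7 − 16.4)/18 = 43.5°C ✓
GC clamp: 3' end AAA has 0 G/C, need ≥2 ✗
length: length 18 ✓

Fails: GC clamp.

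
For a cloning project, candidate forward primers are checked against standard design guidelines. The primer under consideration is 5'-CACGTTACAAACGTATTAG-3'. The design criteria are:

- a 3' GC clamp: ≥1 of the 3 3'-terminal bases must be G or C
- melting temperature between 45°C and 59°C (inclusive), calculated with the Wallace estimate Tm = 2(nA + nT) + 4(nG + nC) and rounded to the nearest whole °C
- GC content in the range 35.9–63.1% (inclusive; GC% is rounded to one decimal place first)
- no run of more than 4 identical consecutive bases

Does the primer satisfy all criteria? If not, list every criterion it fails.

Base counts: A=7, T=5, G=3, C=4 (length 19).
GC clamp: 3' end TAG has 1 G/C ✓
Tm: Tm = 2·12 + 4·7 = 52°C ✓
GC content: GC 7/19 = 36.8% ✓
homopolymer run: longest run = 3 ✓

Meets all criteria.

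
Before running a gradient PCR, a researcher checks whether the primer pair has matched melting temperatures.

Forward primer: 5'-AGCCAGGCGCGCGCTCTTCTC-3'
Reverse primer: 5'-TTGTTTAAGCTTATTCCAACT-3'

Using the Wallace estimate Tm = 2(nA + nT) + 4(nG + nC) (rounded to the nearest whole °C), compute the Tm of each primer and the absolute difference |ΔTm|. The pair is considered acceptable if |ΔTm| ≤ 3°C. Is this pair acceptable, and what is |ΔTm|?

|ΔTm| = 18°C; the pair is not acceptable.

Forward: A=2 T=4 G=6 C=9 → Tm = 2·6 + 4·15 = 72°C.
Reverse: A=5 T=10 G=2 C=4 → Tm = 2·15 + 4·6 = 54°C.
|ΔTm| = |72 − 54| = 18°C, > 3°C.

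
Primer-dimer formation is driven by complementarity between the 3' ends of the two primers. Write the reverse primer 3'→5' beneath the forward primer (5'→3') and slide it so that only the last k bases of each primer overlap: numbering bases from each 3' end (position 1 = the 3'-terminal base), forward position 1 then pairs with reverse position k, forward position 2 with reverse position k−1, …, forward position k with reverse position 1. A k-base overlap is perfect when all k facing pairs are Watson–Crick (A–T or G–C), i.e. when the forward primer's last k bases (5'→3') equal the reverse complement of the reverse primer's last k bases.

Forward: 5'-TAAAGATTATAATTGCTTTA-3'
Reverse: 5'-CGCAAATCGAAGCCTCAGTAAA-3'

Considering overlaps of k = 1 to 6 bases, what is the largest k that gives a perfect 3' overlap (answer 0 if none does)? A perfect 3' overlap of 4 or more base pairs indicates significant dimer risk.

Longest perfect overlap: 4 complementary base pairs; significant dimer risk (threshold 4).

Last 6 bases (5'→3') — forward …GCTTTA, reverse …AGTAAA.
Reverse complement of the reverse primer's last 6 bases: TTTACT; its first k bases are the reverse complement of the reverse primer's last k bases, so a perfect k-base overlap needs the forward primer's last k bases to equal them.
Comparing (forward last k vs required): k=1: A vs T ✗; k=2: TA vs TT ✗; k=3: TTA vs TTT ✗; k=4: TTTA vs TTTA ✓; k=5: CTTTA vs TTTAC ✗; k=6: GCTTTA vs TTTACT ✗.
Only k = 4 is perfect, so the longest perfect 3' overlap is 4.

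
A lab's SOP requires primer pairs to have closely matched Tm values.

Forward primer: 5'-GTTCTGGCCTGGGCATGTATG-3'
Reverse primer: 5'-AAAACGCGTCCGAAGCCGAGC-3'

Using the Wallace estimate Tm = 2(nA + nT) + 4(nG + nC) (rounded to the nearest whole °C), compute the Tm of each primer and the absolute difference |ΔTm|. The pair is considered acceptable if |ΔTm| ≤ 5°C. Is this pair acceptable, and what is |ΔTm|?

|ΔTm| = 2°C; the pair is acceptable.

Forward: A=2 T=7 G=8 C=4 → Tm = 2·9 + 4·12 = 66°C.
Reverse: A=7 T=1 G=6 C=7 → Tm = 2·8 + 4·13 = 68°C.
|ΔTm| = |66 − 68| = 2°C, ≤ 5°C.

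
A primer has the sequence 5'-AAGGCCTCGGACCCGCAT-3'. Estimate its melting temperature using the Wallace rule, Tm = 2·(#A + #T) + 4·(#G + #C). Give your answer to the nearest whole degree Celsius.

Base counts: A=4, T=2, G=5, C=7 (length 18).
Tm = 2·(4+2) + 4·(5+7) = 2·6 + 4·12 = 12 + 48 = 60°C.

60°C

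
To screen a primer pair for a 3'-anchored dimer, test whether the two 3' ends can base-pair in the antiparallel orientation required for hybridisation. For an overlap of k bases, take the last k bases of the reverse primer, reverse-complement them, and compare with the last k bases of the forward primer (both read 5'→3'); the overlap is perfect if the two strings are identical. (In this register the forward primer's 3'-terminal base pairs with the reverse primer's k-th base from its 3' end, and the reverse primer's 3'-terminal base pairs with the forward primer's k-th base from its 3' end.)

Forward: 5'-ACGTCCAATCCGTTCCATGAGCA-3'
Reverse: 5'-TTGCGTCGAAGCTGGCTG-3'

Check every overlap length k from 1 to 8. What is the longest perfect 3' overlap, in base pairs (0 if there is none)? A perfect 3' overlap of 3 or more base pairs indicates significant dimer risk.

Longest perfect overlap: 2 complementary base pairs; below the dimer-risk threshold (threshold 3).

Last 8 bases (5'→3') — forward …CATGAGCA, reverse …GCTGGCTG.
Reverse complement of the reverse primer's last 8 bases: CAGCCAGC; its first k bases are the reverse complement of the reverse primer's last k bases, so a perfect k-base overlap needs the forward primer's last k bases to equal them.
Comparing (forward last k vs required): k=1: A vs C ✗; k=2: CA vs CA ✓; k=3: GCA vs CAG ✗; k=4: AGCA vs CAGC ✗; k=5: GAGCA vs CAGCC ✗; k=6: TGAGCA vs CAGCCA ✗; k=7: ATGAGCA vs CAGCCAG ✗; k=8: CATGAGCA vs CAGCCAGC ✗.
Only k = 2 is perfect, so the longest perfect 3' overlap is 2.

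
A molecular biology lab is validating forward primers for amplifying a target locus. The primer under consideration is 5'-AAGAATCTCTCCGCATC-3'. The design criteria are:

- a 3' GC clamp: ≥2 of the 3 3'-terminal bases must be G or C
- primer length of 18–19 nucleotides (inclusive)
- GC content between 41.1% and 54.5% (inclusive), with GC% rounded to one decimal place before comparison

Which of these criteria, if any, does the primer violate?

Fails: GC clamp, length.

Base counts: A=5, T=4, G=2, C=6 (length 17).
GC clamp: 3' end ATC has 1 G/C, need ≥2 ✗
length: length 17, outside 18–19 ✗
GC content: GC 8/17 = 47.1% ✓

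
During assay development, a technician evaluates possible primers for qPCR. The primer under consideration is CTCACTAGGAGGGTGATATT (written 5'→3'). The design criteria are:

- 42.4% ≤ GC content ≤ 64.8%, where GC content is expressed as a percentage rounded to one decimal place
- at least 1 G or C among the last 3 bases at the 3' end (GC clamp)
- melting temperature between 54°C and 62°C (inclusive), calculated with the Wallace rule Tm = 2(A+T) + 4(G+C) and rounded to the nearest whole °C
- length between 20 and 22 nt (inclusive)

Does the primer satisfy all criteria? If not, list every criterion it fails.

Base counts: A=5, T=6, G=6, C=3 (length 20).
GC content: GC 9/20 = 45.0% ✓
GC clamp: 3' end ATT has 0 G/C, need ≥1 ✗
Tm: Tm = 2·11 + 4·9 = 58°C ✓
length: length 20 ✓

Fails: GC clamp.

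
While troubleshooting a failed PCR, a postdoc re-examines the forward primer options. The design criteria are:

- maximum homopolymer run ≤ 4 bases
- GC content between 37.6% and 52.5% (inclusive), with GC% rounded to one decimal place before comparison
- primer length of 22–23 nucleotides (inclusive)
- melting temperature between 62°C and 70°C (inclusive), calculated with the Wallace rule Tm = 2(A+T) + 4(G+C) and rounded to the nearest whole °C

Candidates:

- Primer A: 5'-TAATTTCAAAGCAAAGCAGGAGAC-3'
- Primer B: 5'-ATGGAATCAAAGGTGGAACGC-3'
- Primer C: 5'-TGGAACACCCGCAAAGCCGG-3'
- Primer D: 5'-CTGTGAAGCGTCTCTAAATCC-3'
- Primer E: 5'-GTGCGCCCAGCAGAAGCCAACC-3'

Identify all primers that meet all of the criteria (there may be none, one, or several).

None of the candidates satisfy all criteria.

Primer A (24 nt, A=11 T=4 G=5 C=4): longest run = 3 ✓; GC 9/24 = 37.5%, outside 37.6–52.5% ✗; length 24, outside 22–23 ✗; Tm = 2·15 + 4·9 = 66°C ✓ — fails.
Primer B (21 nt, A=8 T=3 G=7 C=3): longest run = 3 ✓; GC 10/21 = 47.6% ✓; length 21, outside 22–23 ✗; Tm = 2·11 + 4·10 = 62°C ✓ — fails.
Primer C (20 nt, A=6 T=1 G=6 C=7): longest run = 3 ✓; GC 13/20 = 65.0%, outside 37.6–52.5% ✗; length 20, outside 22–23 ✗; Tm = 2·7 + 4·13 = 66°C ✓ — fails.
Primer D (21 nt, A=5 T=6 G=4 C=6): longest run = 3 ✓; GC 10/21 = 47.6% ✓; length 21, outside 22–23 ✗; Tm = 2·11 + 4·10 = 62°C ✓ — fails.
Primer E (22 nt, A=6 T=1 G=6 C=9): longest run = 3 ✓; GC 15/22 = 68.2%, outside 37.6–52.5% ✗; length 22 ✓; Tm = 2·7 + 4·15 = 74°C, outside 62–70°C ✗ — fails.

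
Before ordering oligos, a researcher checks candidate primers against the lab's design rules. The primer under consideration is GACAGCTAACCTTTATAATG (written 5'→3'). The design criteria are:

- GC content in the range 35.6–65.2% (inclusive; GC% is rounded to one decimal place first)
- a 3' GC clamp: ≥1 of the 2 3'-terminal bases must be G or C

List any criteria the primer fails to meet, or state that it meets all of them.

Base counts: A=7, T=6, G=3, C=4 (length 20).
GC content: GC 7/20 = 35.0%, outside 35.6–65.2% ✗
GC clamp: 3' end TG has 1 G/C ✓

Fails: GC content.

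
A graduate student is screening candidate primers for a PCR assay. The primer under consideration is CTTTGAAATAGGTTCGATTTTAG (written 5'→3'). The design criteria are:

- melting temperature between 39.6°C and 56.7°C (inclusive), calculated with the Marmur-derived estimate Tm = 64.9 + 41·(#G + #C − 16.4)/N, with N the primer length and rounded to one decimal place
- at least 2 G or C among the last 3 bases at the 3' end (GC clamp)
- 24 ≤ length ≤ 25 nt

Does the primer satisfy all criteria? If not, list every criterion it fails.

Base counts: A=6, T=10, G=5, C=2 (length 23).
Tm: Tm = 64.9 + 41·(7 − 16.4)/23 = 48.1°C ✓
GC clamp: 3' end TAG has 1 G/C, need ≥2 ✗
length: length 23, outside 24–25 ✗

Fails: GC clamp, length.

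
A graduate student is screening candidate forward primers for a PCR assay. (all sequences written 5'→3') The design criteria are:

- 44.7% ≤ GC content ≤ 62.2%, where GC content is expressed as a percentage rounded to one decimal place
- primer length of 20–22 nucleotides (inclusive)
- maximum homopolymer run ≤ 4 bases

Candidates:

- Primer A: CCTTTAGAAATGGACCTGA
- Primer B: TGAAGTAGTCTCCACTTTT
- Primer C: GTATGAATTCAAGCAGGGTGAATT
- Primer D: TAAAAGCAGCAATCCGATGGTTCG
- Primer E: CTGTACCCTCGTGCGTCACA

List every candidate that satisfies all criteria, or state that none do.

Primer A (19 nt, A=6 T=5 G=4 C=4): GC 8/19 = 42.1%, outside 44.7–62.2% ✗; length 19, outside 20–22 ✗; longest run = 3 ✓ — fails.
Primer B (19 nt, A=4 T=8 G=3 C=4): GC 7/19 = 36.8%, outside 44.7–62.2% ✗; length 19, outside 20–22 ✗; longest run = 4 ✓ — fails.
Primer C (24 nt, A=8 T=7 G=7 C=2): GC 9/24 = 37.5%, outside 44.7–62.2% ✗; length 24, outside 20–22 ✗; longest run = 3 ✓ — fails.
Primer D (24 nt, A=8 T=5 G=6 C=5): GC 11/24 = 45.8% ✓; length 24, outside 20–22 ✗; longest run = 4 ✓ — fails.
Primer E (20 nt, A=3 T=5 G=4 C=8): GC 12/20 = 60.0% ✓; length 20 ✓; longest run = 3 ✓ — passes.

Primer E only.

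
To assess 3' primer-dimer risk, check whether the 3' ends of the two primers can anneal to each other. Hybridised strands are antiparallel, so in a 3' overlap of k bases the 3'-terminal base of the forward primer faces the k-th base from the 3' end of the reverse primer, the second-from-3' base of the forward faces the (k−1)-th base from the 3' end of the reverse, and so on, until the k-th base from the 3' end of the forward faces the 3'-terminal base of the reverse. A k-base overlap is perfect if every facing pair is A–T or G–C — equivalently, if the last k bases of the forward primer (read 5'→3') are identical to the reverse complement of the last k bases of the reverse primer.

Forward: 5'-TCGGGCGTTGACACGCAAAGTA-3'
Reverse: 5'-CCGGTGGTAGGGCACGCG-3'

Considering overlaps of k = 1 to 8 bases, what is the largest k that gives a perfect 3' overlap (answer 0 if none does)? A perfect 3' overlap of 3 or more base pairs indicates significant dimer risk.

Longest perfect overlap: 0 complementary base pairs; below the dimer-risk threshold (threshold 3).

Last 8 bases (5'→3') — forward …GCAAAGTA, reverse …GGCACGCG.
Reverse complement of the reverse primer's last 8 bases: CGCGTGCC; its first k bases are the reverse complement of the reverse primer's last k bases, so a perfect k-base overlap needs the forward primer's last k bases to equal them.
Comparing (forward last k vs required): k=1: A vs C ✗; k=2: TA vs CG ✗; k=3: GTA vs CGC ✗; k=4: AGTA vs CGCG ✗; k=5: AAGTA vs CGCGT ✗; k=6: AAAGTA vs CGCGTG ✗; k=7: CAAAGTA vs CGCGTGC ✗; k=8: GCAAAGTA vs CGCGTGCC ✗.
No overlap length from 1 to 8 is perfect, so the longest perfect 3' overlap is 0.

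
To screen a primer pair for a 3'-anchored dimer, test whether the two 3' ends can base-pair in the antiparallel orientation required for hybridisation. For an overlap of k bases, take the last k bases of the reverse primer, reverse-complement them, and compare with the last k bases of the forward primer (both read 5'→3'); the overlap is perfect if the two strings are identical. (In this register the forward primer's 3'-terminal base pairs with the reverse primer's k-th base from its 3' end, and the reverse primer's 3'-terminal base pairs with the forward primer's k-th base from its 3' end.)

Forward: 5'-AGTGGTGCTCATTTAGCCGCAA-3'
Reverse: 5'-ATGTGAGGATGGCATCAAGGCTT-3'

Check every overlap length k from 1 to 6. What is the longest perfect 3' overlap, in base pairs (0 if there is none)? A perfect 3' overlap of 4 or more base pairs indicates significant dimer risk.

Last 6 bases (5'→3') — forward …CCGCAA, reverse …AGGCTT.
Reverse complement of the reverse primer's last 6 bases: AAGCCT; its first k bases are the reverse complement of the reverse primer's last k bases, so a perfect k-base overlap needs the forward primer's last k bases to equal them.
Comparing (forward last k vs required): k=1: A vs A ✓; k=2: AA vs AA ✓; k=3: CAA vs AAG ✗; k=4: GCAA vs AAGC ✗; k=5: CGCAA vs AAGCC ✗; k=6: CCGCAA vs AAGCCT ✗.
Perfect overlaps at k = 1, 2; the largest is 2.

Longest perfect overlap: 2 complementary base pairs; below the dimer-risk threshold (threshold 4).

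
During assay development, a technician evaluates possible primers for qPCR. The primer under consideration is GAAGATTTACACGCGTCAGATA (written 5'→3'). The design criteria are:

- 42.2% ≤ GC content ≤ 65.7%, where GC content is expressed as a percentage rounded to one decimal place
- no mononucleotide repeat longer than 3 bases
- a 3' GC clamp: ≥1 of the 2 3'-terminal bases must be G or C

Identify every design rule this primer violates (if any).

Base counts: A=8, T=5, G=5, C=4 (length 22).
GC content: GC 9/22 = 40.9%, outside 42.2–65.7% ✗
homopolymer run: longest run = 3 ✓
GC clamp: 3' end TA has 0 G/C, need ≥1 ✗

Fails: GC content, GC clamp.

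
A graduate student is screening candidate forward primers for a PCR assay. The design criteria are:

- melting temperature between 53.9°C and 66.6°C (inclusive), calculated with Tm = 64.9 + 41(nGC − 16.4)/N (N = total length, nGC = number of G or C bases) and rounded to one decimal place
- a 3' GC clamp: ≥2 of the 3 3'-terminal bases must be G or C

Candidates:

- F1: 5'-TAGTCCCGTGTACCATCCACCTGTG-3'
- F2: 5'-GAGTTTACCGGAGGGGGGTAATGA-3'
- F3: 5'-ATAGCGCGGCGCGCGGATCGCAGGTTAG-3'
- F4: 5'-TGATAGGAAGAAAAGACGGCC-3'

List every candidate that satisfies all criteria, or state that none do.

F1 only.

F1 (25 nt, A=4 T=7 G=5 C=9): Tm = 64.9 + 41·(14 − 16.4)/25 = 61.0°C ✓; 3' end GTG has 2 G/C ✓ — passes.
F2 (24 nt, A=6 T=5 G=11 C=2): Tm = 64.9 + 41·(13 − 16.4)/24 = 59.1°C ✓; 3' end TGA has 1 G/C, need ≥2 ✗ — fails.
F3 (28 nt, A=5 T=4 G=12 C=7): Tm = 64.9 + 41·(19 − 16.4)/28 = 68.7°C, outside 53.9–66.6°C ✗; 3' end TAG has 1 G/C, need ≥2 ✗ — fails.
F4 (21 nt, A=9 T=2 G=7 C=3): Tm = 64.9 + 41·(10 − 16.4)/21 = 52.4°C, outside 53.9–66.6°C ✗; 3' end GCC has 3 G/C ✓ — fails.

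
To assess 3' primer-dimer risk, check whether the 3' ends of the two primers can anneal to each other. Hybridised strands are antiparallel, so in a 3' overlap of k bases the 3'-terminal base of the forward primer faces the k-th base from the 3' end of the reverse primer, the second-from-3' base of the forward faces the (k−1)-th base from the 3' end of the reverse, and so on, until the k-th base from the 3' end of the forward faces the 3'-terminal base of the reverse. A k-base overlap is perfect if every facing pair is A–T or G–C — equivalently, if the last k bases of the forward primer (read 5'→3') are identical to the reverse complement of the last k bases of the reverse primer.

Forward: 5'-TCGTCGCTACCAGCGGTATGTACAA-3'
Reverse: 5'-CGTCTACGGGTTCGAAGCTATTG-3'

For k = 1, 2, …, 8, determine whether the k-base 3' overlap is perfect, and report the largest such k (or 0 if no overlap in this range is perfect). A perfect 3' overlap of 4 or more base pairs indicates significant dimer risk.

Last 8 bases (5'→3') — forward …ATGTACAA, reverse …AGCTATTG.
Reverse complement of the reverse primer's last 8 bases: CAATAGCT; its first k bases are the reverse complement of the reverse primer's last k bases, so a perfect k-base overlap needs the forward primer's last k bases to equal them.
Comparing (forward last k vs required): k=1: A vs C ✗; k=2: AA vs CA ✗; k=3: CAA vs CAA ✓; k=4: ACAA vs CAAT ✗; k=5: TACAA vs CAATA ✗; k=6: GTACAA vs CAATAG ✗; k=7: TGTACAA vs CAATAGC ✗; k=8: ATGTACAA vs CAATAGCT ✗.
Only k = 3 is perfect, so the longest perfect 3' overlap is 3.

Longest perfect overlap: 3 complementary base pairs; below the dimer-risk threshold (threshold 4).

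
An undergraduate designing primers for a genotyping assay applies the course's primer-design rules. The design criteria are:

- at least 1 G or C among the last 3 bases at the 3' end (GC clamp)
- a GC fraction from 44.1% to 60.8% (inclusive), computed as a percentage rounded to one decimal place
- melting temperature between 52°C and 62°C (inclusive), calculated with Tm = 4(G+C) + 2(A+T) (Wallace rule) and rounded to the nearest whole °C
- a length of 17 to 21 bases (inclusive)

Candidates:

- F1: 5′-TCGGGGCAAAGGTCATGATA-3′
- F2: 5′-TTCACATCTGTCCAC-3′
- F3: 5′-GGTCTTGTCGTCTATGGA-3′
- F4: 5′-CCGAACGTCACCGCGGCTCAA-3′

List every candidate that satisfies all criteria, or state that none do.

F1 (20 nt, A=6 T=4 G=7 C=3): 3' end ATA has 0 G/C, need ≥1 ✗; GC 10/20 = 50.0% ✓; Tm = 2·10 + 4·10 = 60°C ✓; length 20 ✓ — fails.
F2 (15 nt, A=3 T=5 G=1 C=6): 3' end CAC has 2 G/C ✓; GC 7/15 = 46.7% ✓; Tm = 2·8 + 4·7 = 44°C, outside 52–62°C ✗; length 15, outside 17–21 ✗ — fails.
F3 (18 nt, A=2 T=7 G=6 C=3): 3' end GGA has 2 G/C ✓; GC 9/18 = 50.0% ✓; Tm = 2·9 + 4·9 = 54°C ✓; length 18 ✓ — passes.
F4 (21 nt, A=5 T=2 G=5 C=9): 3' end CAA has 1 G/C ✓; GC 14/21 = 66.7%, outside 44.1–60.8% ✗; Tm = 2·7 + 4·14 = 70°C, outside 52–62°C ✗; length 21 ✓ — fails.

F3 only.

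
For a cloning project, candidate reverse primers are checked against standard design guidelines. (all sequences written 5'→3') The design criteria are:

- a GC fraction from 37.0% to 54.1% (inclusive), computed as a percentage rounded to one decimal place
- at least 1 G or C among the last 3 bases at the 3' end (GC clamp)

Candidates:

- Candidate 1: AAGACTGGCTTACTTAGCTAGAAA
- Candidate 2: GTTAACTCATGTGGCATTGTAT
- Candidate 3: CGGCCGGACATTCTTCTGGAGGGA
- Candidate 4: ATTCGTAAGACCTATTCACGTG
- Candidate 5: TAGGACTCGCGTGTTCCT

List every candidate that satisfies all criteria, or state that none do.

Candidate 4 only.

Candidate 1 (24 nt, A=9 T=6 G=5 C=4): GC 9/24 = 37.5% ✓; 3' end AAA has 0 G/C, need ≥1 ✗ — fails.
Candidate 2 (22 nt, A=5 T=9 G=5 C=3): GC 8/22 = 36.4%, outside 37.0–54.1% ✗; 3' end TAT has 0 G/C, need ≥1 ✗ — fails.
Candidate 3 (24 nt, A=4 T=5 G=9 C=6): GC 15/24 = 62.5%, outside 37.0–54.1% ✗; 3' end GGA has 2 G/C ✓ — fails.
Candidate 4 (22 nt, A=6 T=7 G=4 C=5): GC 9/22 = 40.9% ✓; 3' end GTG has 2 G/C ✓ — passes.
Candidate 5 (18 nt, A=2 T=6 G=5 C=5): GC 10/18 = 55.6%, outside 37.0–54.1% ✗; 3' end CCT has 2 G/C ✓ — fails.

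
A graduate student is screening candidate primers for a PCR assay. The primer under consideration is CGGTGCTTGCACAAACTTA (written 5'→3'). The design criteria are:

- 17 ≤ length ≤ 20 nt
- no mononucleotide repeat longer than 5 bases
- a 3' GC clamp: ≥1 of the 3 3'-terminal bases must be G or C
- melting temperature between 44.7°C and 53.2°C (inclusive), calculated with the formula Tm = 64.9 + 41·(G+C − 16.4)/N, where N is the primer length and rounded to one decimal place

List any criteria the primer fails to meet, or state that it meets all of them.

Fails: GC clamp.

Base counts: A=5, T=5, G=4, C=5 (length 19).
length: length 19 ✓
homopolymer run: longest run = 3 ✓
GC clamp: 3' end TTA has 0 G/C, need ≥1 ✗
Tm: Tm = 64.9 + 41·(9 − 16.4)/19 = 48.9°C ✓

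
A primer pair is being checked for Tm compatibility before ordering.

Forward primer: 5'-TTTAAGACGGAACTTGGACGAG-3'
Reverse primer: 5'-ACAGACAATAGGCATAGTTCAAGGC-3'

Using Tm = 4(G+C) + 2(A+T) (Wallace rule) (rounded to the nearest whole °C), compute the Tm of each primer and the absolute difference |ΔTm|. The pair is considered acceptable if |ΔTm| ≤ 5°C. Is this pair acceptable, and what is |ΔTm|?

|ΔTm| = 8°C; the pair is not acceptable.

Forward: A=7 T=5 G=7 C=3 → Tm = 2·12 + 4·10 = 64°C.
Reverse: A=10 T=4 G=6 C=5 → Tm = 2·14 + 4·11 = 72°C.
|ΔTm| = |64 − 72| = 8°C, > 5°C.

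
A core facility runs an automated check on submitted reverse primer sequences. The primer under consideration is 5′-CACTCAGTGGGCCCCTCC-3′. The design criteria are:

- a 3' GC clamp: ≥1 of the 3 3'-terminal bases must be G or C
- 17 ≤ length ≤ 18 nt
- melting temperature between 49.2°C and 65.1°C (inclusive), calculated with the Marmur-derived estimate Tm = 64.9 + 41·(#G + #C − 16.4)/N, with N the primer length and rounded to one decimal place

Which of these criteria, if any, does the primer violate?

Base counts: A=2, T=3, G=4, C=9 (length 18).
GC clamp: 3' end TCC has 2 G/C ✓
length: length 18 ✓
Tm: Tm = 64.9 + 41·(13 − 16.4)/18 = 57.2°C ✓

Meets all criteria.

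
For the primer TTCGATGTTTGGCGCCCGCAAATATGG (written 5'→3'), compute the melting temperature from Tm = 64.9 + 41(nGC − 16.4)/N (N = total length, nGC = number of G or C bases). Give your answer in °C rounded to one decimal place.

61.3°C

Base counts: A=5, T=8, G=8, C=6; G+C = 14, N = 27.
Tm = 64.9 + 41·(14 − 16.4)/27 = 64.9 + -98.40/27 = 61.3°C.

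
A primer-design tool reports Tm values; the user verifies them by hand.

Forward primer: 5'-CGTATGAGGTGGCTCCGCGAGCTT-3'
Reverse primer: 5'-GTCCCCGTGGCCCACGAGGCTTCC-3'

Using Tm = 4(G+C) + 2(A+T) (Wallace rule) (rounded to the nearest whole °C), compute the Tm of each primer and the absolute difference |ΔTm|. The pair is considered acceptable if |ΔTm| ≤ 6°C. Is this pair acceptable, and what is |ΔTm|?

|ΔTm| = 6°C; the pair is acceptable.

Forward: A=3 T=6 G=9 C=6 → Tm = 2·9 + 4·15 = 78°C.
Reverse: A=2 T=4 G=7 C=11 → Tm = 2·6 + 4·18 = 84°C.
|ΔTm| = |78 − 84| = 6°C, ≤ 6°C.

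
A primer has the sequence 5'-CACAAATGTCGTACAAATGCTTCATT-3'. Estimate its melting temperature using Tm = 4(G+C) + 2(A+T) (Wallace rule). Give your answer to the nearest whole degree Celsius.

Base counts: A=9, T=8, G=3, C=6 (length 26).
Tm = 2·(9+8) + 4·(3+6) = 2·17 + 4·9 = 34 + 36 = 70°C.

70°C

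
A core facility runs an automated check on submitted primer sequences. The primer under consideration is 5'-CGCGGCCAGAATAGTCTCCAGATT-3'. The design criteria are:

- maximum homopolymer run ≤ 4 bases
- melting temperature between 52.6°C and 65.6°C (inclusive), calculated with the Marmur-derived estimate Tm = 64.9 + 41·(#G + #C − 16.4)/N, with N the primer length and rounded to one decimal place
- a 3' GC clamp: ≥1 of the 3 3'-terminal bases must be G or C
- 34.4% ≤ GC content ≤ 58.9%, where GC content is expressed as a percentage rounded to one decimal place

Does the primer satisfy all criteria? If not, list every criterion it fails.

Fails: GC clamp.

Base counts: A=6, T=5, G=6, C=7 (length 24).
homopolymer run: longest run = 2 ✓
Tm: Tm = 64.9 + 41·(13 − 16.4)/24 = 59.1°C ✓
GC clamp: 3' end ATT has 0 G/C, need ≥1 ✗
GC content: GC 13/24 = 54.2% ✓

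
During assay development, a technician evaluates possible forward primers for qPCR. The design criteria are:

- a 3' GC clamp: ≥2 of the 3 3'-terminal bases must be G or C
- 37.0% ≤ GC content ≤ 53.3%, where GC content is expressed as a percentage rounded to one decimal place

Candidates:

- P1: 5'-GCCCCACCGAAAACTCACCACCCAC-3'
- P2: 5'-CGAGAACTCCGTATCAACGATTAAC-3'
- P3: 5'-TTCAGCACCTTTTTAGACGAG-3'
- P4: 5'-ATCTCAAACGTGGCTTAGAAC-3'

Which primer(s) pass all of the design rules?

P3 only.

P1 (25 nt, A=8 T=1 G=2 C=14): 3' end CAC has 2 G/C ✓; GC 16/25 = 64.0%, outside 37.0–53.3% ✗ — fails.
P2 (25 nt, A=9 T=5 G=4 C=7): 3' end AAC has 1 G/C, need ≥2 ✗; GC 11/25 = 44.0% ✓ — fails.
P3 (21 nt, A=5 T=7 G=4 C=5): 3' end GAG has 2 G/C ✓; GC 9/21 = 42.9% ✓ — passes.
P4 (21 nt, A=7 T=5 G=4 C=5): 3' end AAC has 1 G/C, need ≥2 ✗; GC 9/21 = 42.9% ✓ — fails.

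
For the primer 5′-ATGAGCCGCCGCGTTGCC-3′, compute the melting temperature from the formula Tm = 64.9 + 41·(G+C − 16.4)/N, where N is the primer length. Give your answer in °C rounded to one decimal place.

Base counts: A=2, T=3, G=6, C=7; G+C = 13, N = 18.
Tm = 64.9 + 41·(13 − 16.4)/18 = 64.9 + -139.40/18 = 57.2°C.

57.2°C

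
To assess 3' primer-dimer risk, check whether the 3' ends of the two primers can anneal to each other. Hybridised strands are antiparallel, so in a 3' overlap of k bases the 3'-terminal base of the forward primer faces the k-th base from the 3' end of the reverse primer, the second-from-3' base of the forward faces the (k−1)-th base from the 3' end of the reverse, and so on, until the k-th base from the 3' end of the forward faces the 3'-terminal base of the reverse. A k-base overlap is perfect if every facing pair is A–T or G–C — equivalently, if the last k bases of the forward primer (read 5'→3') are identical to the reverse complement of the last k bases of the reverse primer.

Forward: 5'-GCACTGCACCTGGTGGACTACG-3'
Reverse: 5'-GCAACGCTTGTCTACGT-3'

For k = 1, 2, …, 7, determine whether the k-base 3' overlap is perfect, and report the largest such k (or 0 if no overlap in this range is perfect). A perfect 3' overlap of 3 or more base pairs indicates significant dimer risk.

Last 7 bases (5'→3') — forward …GACTACG, reverse …TCTACGT.
Reverse complement of the reverse primer's last 7 bases: ACGTAGA; its first k bases are the reverse complement of the reverse primer's last k bases, so a perfect k-base overlap needs the forward primer's last k bases to equal them.
Comparing (forward last k vs required): k=1: G vs A ✗; k=2: CG vs AC ✗; k=3: ACG vs ACG ✓; k=4: TACG vs ACGT ✗; k=5: CTACG vs ACGTA ✗; k=6: ACTACG vs ACGTAG ✗; k=7: GACTACG vs ACGTAGA ✗.
Only k = 3 is perfect, so the longest perfect 3' overlap is 3.

Longest perfect overlap: 3 complementary base pairs; significant dimer risk (threshold 3).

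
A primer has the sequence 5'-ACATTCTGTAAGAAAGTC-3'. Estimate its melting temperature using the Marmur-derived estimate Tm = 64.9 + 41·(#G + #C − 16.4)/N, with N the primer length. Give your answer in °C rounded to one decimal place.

41.2°C

Base counts: A=7, T=5, G=3, C=3; G+C = 6, N = 18.
Tm = 64.9 + 41·(6 − 16.4)/18 = 64.9 + -426.40/18 = 41.2°C.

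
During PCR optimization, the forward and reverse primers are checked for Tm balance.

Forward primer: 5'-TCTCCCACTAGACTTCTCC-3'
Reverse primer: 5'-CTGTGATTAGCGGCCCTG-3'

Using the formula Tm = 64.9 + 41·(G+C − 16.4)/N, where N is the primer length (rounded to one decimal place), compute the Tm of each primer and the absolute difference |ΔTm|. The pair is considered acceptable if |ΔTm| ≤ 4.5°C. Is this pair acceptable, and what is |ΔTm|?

Forward: G+C = 10, N = 19 → Tm = 64.9 + 41·(10 − 16.4)/19 = 51.1°C.
Reverse: G+C = 11, N = 18 → Tm = 64.9 + 41·(11 − 16.4)/18 = 52.6°C.
|ΔTm| = |51.1 − 52.6| = 1.5°C, ≤ 4.5°C.

|ΔTm| = 1.5°C; the pair is acceptable.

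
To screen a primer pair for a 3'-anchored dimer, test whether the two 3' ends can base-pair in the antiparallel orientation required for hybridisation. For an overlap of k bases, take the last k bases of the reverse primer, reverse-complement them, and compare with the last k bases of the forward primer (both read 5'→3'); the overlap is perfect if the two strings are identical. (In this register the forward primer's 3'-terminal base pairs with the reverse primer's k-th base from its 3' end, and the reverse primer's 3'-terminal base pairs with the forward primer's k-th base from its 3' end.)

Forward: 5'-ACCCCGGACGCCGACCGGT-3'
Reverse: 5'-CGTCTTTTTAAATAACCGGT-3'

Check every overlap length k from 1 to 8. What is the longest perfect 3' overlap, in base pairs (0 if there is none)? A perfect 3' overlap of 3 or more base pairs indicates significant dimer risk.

Longest perfect overlap: 6 complementary base pairs; significant dimer risk (threshold 3).

Last 8 bases (5'→3') — forward …CGACCGGT, reverse …TAACCGGT.
Reverse complement of the reverse primer's last 8 bases: ACCGGTTA; its first k bases are the reverse complement of the reverse primer's last k bases, so a perfect k-base overlap needs the forward primer's last k bases to equal them.
Comparing (forward last k vs required): k=1: T vs A ✗; k=2: GT vs AC ✗; k=3: GGT vs ACC ✗; k=4: CGGT vs ACCG ✗; k=5: CCGGT vs ACCGG ✗; k=6: ACCGGT vs ACCGGT ✓; k=7: GACCGGT vs ACCGGTT ✗; k=8: CGACCGGT vs ACCGGTTA ✗.
Only k = 6 is perfect, so the longest perfect 3' overlap is 6.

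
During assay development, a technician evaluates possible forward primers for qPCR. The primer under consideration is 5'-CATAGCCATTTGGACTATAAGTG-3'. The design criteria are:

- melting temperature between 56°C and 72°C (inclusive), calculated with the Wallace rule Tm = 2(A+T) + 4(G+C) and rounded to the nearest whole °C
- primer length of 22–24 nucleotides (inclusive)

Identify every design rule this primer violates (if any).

Meets all criteria.

Base counts: A=7, T=7, G=5, C=4 (length 23).
Tm: Tm = 2·14 + 4·9 = 64°C ✓
length: length 23 ✓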